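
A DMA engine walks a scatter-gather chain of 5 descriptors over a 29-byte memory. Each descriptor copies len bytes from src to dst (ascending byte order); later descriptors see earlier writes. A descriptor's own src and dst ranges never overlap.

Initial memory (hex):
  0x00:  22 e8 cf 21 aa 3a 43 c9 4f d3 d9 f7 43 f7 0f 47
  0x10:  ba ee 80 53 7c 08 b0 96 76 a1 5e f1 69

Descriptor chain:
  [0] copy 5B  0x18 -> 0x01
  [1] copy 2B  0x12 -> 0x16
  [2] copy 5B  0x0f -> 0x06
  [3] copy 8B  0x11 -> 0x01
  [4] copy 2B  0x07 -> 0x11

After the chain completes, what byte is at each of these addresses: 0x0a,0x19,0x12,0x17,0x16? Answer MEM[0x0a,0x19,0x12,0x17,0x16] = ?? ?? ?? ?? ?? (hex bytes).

MEM[0x0a,0x19,0x12,0x17,0x16] = 53 a1 76 53 80

D0: mem[0x01..0x05] <- [76 a1 5e f1 69]
D1: mem[0x16..0x17] <- [80 53]
D2: mem[0x06..0x0a] <- [47 ba ee 80 53]
D3: mem[0x01..0x08] <- [ee 80 53 7c 08 80 53 76]
D4: mem[0x11..0x12] <- [53 76]
query mem[0x0a]=0x53, mem[0x19]=0xa1, mem[0x12]=0x76, mem[0x17]=0x53, mem[0x16]=0x80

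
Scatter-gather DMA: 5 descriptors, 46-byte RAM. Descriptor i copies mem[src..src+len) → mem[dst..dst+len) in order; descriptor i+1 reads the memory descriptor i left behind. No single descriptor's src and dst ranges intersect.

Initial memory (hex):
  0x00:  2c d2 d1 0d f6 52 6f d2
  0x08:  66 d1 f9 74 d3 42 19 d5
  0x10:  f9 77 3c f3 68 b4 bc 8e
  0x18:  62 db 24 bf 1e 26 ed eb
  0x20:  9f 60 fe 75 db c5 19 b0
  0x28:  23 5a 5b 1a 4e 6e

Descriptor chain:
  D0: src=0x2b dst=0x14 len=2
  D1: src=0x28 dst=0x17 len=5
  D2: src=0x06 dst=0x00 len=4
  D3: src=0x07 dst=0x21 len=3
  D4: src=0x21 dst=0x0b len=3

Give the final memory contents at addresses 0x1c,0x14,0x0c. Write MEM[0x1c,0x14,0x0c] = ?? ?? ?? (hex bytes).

MEM[0x1c,0x14,0x0c] = 1e 1a 66

[0] 0x2b->0x14 len=2 : 1a 4e
[1] 0x28->0x17 len=5 : 23 5a 5b 1a 4e
[2] 0x06->0x00 len=4 : 6f d2 66 d1
[3] 0x07->0x21 len=3 : d2 66 d1
[4] 0x21->0x0b len=3 : d2 66 d1
query mem[0x1c]=0x1e, mem[0x14]=0x1a, mem[0x0c]=0x66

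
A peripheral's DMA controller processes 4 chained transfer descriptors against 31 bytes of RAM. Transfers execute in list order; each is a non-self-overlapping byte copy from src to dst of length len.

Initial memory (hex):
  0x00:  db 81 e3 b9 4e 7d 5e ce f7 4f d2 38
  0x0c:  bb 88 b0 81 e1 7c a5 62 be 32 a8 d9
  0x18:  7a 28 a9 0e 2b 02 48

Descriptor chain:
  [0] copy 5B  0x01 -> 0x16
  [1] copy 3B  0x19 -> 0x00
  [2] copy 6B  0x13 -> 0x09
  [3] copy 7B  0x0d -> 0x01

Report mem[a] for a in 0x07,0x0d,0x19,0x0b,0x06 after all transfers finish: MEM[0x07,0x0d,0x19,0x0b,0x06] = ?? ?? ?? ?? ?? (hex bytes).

D0: mem[0x16..0x1a] <- [81 e3 b9 4e 7d]
D1: mem[0x00..0x02] <- [4e 7d 0e]
D2: mem[0x09..0x0e] <- [62 be 32 81 e3 b9]
D3: mem[0x01..0x07] <- [e3 b9 81 e1 7c a5 62]
query mem[0x07]=0x62, mem[0x0d]=0xe3, mem[0x19]=0x4e, mem[0x0b]=0x32, mem[0x06]=0xa5

MEM[0x07,0x0d,0x19,0x0b,0x06] = 62 e3 4e 32 a5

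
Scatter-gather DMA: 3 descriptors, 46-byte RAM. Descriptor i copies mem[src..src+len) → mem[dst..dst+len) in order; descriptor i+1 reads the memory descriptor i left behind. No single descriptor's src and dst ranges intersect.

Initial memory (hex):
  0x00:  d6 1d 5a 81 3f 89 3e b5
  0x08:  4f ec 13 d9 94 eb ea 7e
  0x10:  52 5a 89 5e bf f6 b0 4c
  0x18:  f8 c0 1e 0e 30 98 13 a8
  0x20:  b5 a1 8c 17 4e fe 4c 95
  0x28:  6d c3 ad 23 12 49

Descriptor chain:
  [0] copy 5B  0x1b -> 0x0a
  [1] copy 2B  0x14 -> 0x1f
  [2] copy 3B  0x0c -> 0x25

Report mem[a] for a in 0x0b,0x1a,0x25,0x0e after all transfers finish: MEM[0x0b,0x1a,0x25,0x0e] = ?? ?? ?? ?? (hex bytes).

MEM[0x0b,0x1a,0x25,0x0e] = 30 1e 98 a8

#0 dst[0x0a+5] := {0x0e,0x30,0x98,0x13,0xa8}
#1 dst[0x1f+2] := {0xbf,0xf6}
#2 dst[0x25+3] := {0x98,0x13,0xa8}
query mem[0x0b]=0x30, mem[0x1a]=0x1e, mem[0x25]=0x98, mem[0x0e]=0xa8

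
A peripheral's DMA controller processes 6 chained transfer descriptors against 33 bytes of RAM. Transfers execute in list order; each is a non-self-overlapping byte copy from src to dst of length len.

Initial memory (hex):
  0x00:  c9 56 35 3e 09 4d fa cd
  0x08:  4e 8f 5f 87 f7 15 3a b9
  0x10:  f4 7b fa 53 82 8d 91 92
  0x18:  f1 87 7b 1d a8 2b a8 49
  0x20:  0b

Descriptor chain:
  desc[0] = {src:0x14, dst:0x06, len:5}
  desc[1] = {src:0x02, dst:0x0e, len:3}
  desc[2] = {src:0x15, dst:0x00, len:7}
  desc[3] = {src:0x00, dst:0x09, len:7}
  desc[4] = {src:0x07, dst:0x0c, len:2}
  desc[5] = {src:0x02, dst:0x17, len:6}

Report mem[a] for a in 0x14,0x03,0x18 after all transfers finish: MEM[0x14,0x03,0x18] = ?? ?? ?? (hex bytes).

MEM[0x14,0x03,0x18] = 82 f1 f1

D0: mem[0x06..0x0a] <- [82 8d 91 92 f1]
D1: mem[0x0e..0x10] <- [35 3e 09]
D2: mem[0x00..0x06] <- [8d 91 92 f1 87 7b 1d]
D3: mem[0x09..0x0f] <- [8d 91 92 f1 87 7b 1d]
D4: mem[0x0c..0x0d] <- [8d 91]
D5: mem[0x17..0x1c] <- [92 f1 87 7b 1d 8d]
query mem[0x14]=0x82, mem[0x03]=0xf1, mem[0x18]=0xf1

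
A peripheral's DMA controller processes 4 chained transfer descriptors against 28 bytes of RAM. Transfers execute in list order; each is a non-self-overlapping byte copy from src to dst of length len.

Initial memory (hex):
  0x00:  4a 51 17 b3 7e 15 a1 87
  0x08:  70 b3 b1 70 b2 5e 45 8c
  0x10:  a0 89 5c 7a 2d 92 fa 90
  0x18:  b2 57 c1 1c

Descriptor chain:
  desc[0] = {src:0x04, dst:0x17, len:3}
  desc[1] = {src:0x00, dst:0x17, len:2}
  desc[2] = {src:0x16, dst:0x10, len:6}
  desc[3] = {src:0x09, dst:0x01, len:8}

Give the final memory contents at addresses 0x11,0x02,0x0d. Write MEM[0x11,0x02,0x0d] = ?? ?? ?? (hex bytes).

MEM[0x11,0x02,0x0d] = 4a b1 5e

#0 dst[0x17+3] := {0x7e,0x15,0xa1}
#1 dst[0x17+2] := {0x4a,0x51}
#2 dst[0x10+6] := {0xfa,0x4a,0x51,0xa1,0xc1,0x1c}
#3 dst[0x01+8] := {0xb3,0xb1,0x70,0xb2,0x5e,0x45,0x8c,0xfa}
query mem[0x11]=0x4a, mem[0x02]=0xb1, mem[0x0d]=0x5e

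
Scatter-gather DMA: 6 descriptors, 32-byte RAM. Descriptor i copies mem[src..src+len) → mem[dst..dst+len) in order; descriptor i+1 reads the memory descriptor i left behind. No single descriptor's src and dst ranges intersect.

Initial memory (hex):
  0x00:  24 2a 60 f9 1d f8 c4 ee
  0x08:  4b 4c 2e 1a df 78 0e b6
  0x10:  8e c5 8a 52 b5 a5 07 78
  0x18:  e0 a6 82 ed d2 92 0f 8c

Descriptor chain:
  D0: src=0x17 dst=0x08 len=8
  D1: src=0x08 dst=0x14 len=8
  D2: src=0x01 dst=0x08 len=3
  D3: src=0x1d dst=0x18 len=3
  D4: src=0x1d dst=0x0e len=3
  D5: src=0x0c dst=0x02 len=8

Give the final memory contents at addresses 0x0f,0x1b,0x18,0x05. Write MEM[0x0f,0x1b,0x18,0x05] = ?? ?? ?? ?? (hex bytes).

MEM[0x0f,0x1b,0x18,0x05] = 0f 0f 92 0f

#0 dst[0x08+8] := {0x78,0xe0,0xa6,0x82,0xed,0xd2,0x92,0x0f}
#1 dst[0x14+8] := {0x78,0xe0,0xa6,0x82,0xed,0xd2,0x92,0x0f}
#2 dst[0x08+3] := {0x2a,0x60,0xf9}
#3 dst[0x18+3] := {0x92,0x0f,0x8c}
#4 dst[0x0e+3] := {0x92,0x0f,0x8c}
#5 dst[0x02+8] := {0xed,0xd2,0x92,0x0f,0x8c,0xc5,0x8a,0x52}
query mem[0x0f]=0x0f, mem[0x1b]=0x0f, mem[0x18]=0x92, mem[0x05]=0x0f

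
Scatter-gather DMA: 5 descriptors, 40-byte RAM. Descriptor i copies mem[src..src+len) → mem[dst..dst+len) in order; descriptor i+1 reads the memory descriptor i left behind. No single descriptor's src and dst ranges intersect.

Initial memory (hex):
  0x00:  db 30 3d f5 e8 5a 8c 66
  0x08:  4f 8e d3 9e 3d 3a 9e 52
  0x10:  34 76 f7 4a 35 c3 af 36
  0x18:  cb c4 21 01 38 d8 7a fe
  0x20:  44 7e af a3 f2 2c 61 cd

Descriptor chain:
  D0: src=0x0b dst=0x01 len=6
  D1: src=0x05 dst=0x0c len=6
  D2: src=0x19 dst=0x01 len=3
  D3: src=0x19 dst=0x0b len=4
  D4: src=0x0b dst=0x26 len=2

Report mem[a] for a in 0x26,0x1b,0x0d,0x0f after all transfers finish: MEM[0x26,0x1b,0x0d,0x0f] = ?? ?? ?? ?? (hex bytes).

#0 dst[0x01+6] := {0x9e,0x3d,0x3a,0x9e,0x52,0x34}
#1 dst[0x0c+6] := {0x52,0x34,0x66,0x4f,0x8e,0xd3}
#2 dst[0x01+3] := {0xc4,0x21,0x01}
#3 dst[0x0b+4] := {0xc4,0x21,0x01,0x38}
#4 dst[0x26+2] := {0xc4,0x21}
query mem[0x26]=0xc4, mem[0x1b]=0x01, mem[0x0d]=0x01, mem[0x0f]=0x4f

MEM[0x26,0x1b,0x0d,0x0f] = c4 01 01 4f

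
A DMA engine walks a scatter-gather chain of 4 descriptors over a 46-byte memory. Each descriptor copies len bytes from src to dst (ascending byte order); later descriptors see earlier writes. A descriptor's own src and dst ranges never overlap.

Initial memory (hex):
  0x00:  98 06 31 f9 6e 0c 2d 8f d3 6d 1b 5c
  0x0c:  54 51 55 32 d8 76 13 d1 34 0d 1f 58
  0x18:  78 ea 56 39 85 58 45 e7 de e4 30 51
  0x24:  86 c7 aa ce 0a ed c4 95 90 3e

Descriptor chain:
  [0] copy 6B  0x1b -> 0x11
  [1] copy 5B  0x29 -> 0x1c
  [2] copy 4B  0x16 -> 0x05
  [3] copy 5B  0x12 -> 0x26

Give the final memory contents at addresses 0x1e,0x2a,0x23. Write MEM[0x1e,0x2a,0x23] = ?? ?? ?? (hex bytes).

D0: mem[0x11..0x16] <- [39 85 58 45 e7 de]
D1: mem[0x1c..0x20] <- [ed c4 95 90 3e]
D2: mem[0x05..0x08] <- [de 58 78 ea]
D3: mem[0x26..0x2a] <- [85 58 45 e7 de]
query mem[0x1e]=0x95, mem[0x2a]=0xde, mem[0x23]=0x51

MEM[0x1e,0x2a,0x23] = 95 de 51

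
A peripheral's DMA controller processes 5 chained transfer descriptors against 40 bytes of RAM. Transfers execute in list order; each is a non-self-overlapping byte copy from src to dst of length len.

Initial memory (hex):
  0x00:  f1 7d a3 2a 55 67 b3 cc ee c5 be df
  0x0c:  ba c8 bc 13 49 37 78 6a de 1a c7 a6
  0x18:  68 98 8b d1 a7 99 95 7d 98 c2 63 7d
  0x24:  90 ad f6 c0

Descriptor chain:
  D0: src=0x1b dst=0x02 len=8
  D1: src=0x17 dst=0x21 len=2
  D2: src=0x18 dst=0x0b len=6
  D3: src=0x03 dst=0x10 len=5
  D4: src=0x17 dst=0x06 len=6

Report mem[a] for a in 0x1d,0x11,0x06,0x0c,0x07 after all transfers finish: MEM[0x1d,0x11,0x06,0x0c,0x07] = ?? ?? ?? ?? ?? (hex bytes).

MEM[0x1d,0x11,0x06,0x0c,0x07] = 99 99 a6 98 68

#0 dst[0x02+8] := {0xd1,0xa7,0x99,0x95,0x7d,0x98,0xc2,0x63}
#1 dst[0x21+2] := {0xa6,0x68}
#2 dst[0x0b+6] := {0x68,0x98,0x8b,0xd1,0xa7,0x99}
#3 dst[0x10+5] := {0xa7,0x99,0x95,0x7d,0x98}
#4 dst[0x06+6] := {0xa6,0x68,0x98,0x8b,0xd1,0xa7}
query mem[0x1d]=0x99, mem[0x11]=0x99, mem[0x06]=0xa6, mem[0x0c]=0x98, mem[0x07]=0x68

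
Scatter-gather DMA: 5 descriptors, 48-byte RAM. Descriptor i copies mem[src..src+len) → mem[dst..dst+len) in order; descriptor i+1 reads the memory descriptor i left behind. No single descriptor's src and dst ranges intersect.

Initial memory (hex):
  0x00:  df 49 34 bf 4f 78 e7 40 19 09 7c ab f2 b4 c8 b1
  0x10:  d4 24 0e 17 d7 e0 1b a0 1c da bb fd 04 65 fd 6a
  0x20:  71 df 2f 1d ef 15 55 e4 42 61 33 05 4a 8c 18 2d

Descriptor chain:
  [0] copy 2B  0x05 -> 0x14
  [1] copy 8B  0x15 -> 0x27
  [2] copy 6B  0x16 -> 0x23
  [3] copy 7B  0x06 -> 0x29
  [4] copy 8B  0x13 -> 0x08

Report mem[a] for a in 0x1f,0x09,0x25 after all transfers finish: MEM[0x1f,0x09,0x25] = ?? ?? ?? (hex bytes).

MEM[0x1f,0x09,0x25] = 6a 78 1c

#0 dst[0x14+2] := {0x78,0xe7}
#1 dst[0x27+8] := {0xe7,0x1b,0xa0,0x1c,0xda,0xbb,0xfd,0x04}
#2 dst[0x23+6] := {0x1b,0xa0,0x1c,0xda,0xbb,0xfd}
#3 dst[0x29+7] := {0xe7,0x40,0x19,0x09,0x7c,0xab,0xf2}
#4 dst[0x08+8] := {0x17,0x78,0xe7,0x1b,0xa0,0x1c,0xda,0xbb}
query mem[0x1f]=0x6a, mem[0x09]=0x78, mem[0x25]=0x1c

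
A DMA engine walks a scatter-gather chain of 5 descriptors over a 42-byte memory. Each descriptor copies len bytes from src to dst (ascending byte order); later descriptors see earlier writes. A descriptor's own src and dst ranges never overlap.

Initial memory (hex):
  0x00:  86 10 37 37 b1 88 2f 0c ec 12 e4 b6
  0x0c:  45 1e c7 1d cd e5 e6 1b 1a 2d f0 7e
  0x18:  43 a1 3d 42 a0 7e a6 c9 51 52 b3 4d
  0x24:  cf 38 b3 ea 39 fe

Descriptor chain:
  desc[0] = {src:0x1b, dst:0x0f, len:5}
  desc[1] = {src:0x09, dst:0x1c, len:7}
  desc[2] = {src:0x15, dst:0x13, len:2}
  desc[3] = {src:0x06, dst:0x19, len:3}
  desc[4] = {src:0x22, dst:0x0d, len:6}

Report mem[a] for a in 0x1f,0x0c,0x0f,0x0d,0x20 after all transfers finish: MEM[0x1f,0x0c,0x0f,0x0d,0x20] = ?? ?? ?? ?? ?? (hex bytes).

#0 dst[0x0f+5] := {0x42,0xa0,0x7e,0xa6,0xc9}
#1 dst[0x1c+7] := {0x12,0xe4,0xb6,0x45,0x1e,0xc7,0x42}
#2 dst[0x13+2] := {0x2d,0xf0}
#3 dst[0x19+3] := {0x2f,0x0c,0xec}
#4 dst[0x0d+6] := {0x42,0x4d,0xcf,0x38,0xb3,0xea}
query mem[0x1f]=0x45, mem[0x0c]=0x45, mem[0x0f]=0xcf, mem[0x0d]=0x42, mem[0x20]=0x1e

MEM[0x1f,0x0c,0x0f,0x0d,0x20] = 45 45 cf 42 1e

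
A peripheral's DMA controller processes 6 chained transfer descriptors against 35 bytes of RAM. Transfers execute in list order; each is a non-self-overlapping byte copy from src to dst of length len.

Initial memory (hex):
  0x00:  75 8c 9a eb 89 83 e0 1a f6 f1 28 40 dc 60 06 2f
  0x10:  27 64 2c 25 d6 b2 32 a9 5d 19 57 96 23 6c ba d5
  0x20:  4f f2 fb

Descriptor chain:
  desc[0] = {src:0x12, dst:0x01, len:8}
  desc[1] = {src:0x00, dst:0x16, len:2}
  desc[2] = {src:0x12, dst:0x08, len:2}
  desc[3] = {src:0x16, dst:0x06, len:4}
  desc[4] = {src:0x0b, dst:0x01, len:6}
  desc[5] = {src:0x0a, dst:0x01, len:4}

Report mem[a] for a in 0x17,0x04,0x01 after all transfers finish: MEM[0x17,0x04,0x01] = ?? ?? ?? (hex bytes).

[0] 0x12->0x01 len=8 : 2c 25 d6 b2 32 a9 5d 19
[1] 0x00->0x16 len=2 : 75 2c
[2] 0x12->0x08 len=2 : 2c 25
[3] 0x16->0x06 len=4 : 75 2c 5d 19
[4] 0x0b->0x01 len=6 : 40 dc 60 06 2f 27
[5] 0x0a->0x01 len=4 : 28 40 dc 60
query mem[0x17]=0x2c, mem[0x04]=0x60, mem[0x01]=0x28

MEM[0x17,0x04,0x01] = 2c 60 28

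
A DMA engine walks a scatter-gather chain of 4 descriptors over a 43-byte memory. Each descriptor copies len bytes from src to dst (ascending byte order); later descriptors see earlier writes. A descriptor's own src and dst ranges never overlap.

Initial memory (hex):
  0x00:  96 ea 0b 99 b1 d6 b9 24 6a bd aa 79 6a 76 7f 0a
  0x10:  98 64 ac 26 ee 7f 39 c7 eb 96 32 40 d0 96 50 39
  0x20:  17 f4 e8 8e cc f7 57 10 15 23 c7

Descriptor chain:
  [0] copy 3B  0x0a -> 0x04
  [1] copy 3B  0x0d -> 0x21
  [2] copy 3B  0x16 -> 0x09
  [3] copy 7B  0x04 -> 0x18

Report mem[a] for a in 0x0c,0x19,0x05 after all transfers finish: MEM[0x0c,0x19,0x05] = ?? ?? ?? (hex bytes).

MEM[0x0c,0x19,0x05] = 6a 79 79

[0] 0x0a->0x04 len=3 : aa 79 6a
[1] 0x0d->0x21 len=3 : 76 7f 0a
[2] 0x16->0x09 len=3 : 39 c7 eb
[3] 0x04->0x18 len=7 : aa 79 6a 24 6a 39 c7
query mem[0x0c]=0x6a, mem[0x19]=0x79, mem[0x05]=0x79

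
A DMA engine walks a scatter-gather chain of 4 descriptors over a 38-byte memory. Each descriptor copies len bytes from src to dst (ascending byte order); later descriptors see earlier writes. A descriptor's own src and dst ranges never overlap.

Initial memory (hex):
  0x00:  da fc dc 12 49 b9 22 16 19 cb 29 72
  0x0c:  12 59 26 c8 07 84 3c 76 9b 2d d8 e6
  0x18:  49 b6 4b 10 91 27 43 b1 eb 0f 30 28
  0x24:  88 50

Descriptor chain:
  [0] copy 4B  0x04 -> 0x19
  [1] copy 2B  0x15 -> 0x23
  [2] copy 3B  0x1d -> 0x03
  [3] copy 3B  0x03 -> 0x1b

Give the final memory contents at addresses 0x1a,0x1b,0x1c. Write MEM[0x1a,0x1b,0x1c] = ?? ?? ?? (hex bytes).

[0] 0x04->0x19 len=4 : 49 b9 22 16
[1] 0x15->0x23 len=2 : 2d d8
[2] 0x1d->0x03 len=3 : 27 43 b1
[3] 0x03->0x1b len=3 : 27 43 b1
query mem[0x1a]=0xb9, mem[0x1b]=0x27, mem[0x1c]=0x43

MEM[0x1a,0x1b,0x1c] = b9 27 43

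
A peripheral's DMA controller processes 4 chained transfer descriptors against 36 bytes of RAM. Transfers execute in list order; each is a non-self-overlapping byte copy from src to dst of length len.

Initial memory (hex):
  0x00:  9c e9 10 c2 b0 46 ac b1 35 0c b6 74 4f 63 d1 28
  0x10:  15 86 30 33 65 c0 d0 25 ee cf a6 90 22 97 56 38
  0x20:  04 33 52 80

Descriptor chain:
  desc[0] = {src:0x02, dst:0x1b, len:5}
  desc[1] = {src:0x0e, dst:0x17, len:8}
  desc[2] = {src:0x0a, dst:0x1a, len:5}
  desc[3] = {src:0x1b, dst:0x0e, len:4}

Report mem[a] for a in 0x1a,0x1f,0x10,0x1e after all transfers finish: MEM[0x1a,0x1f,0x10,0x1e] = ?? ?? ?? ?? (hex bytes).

[0] 0x02->0x1b len=5 : 10 c2 b0 46 ac
[1] 0x0e->0x17 len=8 : d1 28 15 86 30 33 65 c0
[2] 0x0a->0x1a len=5 : b6 74 4f 63 d1
[3] 0x1b->0x0e len=4 : 74 4f 63 d1
query mem[0x1a]=0xb6, mem[0x1f]=0xac, mem[0x10]=0x63, mem[0x1e]=0xd1

MEM[0x1a,0x1f,0x10,0x1e] = b6 ac 63 d1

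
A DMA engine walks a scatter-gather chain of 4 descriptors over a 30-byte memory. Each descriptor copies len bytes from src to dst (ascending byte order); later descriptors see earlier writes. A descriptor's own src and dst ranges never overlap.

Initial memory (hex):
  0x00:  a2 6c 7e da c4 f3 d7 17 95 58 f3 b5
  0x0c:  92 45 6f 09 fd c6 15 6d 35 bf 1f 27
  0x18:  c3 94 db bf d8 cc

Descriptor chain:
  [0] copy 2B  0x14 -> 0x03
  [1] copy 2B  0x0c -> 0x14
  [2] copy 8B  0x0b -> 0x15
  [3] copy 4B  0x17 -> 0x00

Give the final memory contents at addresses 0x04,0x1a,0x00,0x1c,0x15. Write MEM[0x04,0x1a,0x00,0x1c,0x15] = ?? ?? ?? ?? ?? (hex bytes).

#0 dst[0x03+2] := {0x35,0xbf}
#1 dst[0x14+2] := {0x92,0x45}
#2 dst[0x15+8] := {0xb5,0x92,0x45,0x6f,0x09,0xfd,0xc6,0x15}
#3 dst[0x00+4] := {0x45,0x6f,0x09,0xfd}
query mem[0x04]=0xbf, mem[0x1a]=0xfd, mem[0x00]=0x45, mem[0x1c]=0x15, mem[0x15]=0xb5

MEM[0x04,0x1a,0x00,0x1c,0x15] = bf fd 45 15 b5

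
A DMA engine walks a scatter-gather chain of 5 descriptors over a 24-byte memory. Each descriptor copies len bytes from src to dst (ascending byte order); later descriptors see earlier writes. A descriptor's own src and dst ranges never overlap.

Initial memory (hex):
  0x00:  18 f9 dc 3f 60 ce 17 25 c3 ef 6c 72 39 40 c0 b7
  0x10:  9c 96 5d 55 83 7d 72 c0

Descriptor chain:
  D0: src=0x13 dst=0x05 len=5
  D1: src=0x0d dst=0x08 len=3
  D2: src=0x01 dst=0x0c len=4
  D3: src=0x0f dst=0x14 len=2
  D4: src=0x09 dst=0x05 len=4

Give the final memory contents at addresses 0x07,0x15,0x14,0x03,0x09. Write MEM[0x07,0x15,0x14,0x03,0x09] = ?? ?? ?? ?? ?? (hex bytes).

[0] 0x13->0x05 len=5 : 55 83 7d 72 c0
[1] 0x0d->0x08 len=3 : 40 c0 b7
[2] 0x01->0x0c len=4 : f9 dc 3f 60
[3] 0x0f->0x14 len=2 : 60 9c
[4] 0x09->0x05 len=4 : c0 b7 72 f9
query mem[0x07]=0x72, mem[0x15]=0x9c, mem[0x14]=0x60, mem[0x03]=0x3f, mem[0x09]=0xc0

MEM[0x07,0x15,0x14,0x03,0x09] = 72 9c 60 3f c0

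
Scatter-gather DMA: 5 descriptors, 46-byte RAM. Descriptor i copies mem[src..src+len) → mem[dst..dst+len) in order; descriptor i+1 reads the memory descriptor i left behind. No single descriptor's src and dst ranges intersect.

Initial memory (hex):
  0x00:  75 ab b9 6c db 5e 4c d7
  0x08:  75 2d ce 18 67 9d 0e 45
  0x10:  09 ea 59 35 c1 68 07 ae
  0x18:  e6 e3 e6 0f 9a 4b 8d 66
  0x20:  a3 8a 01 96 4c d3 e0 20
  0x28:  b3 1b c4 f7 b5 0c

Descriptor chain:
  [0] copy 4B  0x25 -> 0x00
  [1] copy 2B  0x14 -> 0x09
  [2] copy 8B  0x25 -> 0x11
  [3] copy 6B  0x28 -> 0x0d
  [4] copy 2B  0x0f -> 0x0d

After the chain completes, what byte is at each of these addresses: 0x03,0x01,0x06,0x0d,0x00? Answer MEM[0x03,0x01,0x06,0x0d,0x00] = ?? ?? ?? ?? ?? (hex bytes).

MEM[0x03,0x01,0x06,0x0d,0x00] = b3 e0 4c c4 d3

[0] 0x25->0x00 len=4 : d3 e0 20 b3
[1] 0x14->0x09 len=2 : c1 68
[2] 0x25->0x11 len=8 : d3 e0 20 b3 1b c4 f7 b5
[3] 0x28->0x0d len=6 : b3 1b c4 f7 b5 0c
[4] 0x0f->0x0d len=2 : c4 f7
query mem[0x03]=0xb3, mem[0x01]=0xe0, mem[0x06]=0x4c, mem[0x0d]=0xc4, mem[0x00]=0xd3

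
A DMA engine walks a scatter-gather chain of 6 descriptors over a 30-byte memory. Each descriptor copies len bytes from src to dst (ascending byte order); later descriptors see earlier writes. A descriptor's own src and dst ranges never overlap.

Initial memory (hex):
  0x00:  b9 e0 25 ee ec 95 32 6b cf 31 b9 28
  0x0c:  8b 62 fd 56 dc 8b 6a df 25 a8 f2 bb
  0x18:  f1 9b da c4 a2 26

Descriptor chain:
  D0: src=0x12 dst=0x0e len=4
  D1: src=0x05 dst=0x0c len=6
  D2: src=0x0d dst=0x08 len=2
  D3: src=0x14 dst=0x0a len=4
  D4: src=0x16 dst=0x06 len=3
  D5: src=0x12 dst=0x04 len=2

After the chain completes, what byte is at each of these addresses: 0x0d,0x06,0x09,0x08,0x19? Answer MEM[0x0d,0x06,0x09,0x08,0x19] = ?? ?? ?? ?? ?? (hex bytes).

[0] 0x12->0x0e len=4 : 6a df 25 a8
[1] 0x05->0x0c len=6 : 95 32 6b cf 31 b9
[2] 0x0d->0x08 len=2 : 32 6b
[3] 0x14->0x0a len=4 : 25 a8 f2 bb
[4] 0x16->0x06 len=3 : f2 bb f1
[5] 0x12->0x04 len=2 : 6a df
query mem[0x0d]=0xbb, mem[0x06]=0xf2, mem[0x09]=0x6b, mem[0x08]=0xf1, mem[0x19]=0x9b

MEM[0x0d,0x06,0x09,0x08,0x19] = bb f2 6b f1 9b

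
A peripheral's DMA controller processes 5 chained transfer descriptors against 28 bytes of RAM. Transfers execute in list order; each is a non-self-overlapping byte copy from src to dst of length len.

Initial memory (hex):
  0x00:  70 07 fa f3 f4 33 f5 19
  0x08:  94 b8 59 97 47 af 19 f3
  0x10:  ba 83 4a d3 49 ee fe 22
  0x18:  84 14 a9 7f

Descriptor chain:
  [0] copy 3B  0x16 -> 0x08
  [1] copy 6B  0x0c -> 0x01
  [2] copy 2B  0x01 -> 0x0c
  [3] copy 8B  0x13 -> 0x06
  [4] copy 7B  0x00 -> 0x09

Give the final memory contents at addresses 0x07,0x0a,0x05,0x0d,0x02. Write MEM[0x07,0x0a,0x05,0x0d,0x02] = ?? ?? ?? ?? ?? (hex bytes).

MEM[0x07,0x0a,0x05,0x0d,0x02] = 49 47 ba f3 af

#0 dst[0x08+3] := {0xfe,0x22,0x84}
#1 dst[0x01+6] := {0x47,0xaf,0x19,0xf3,0xba,0x83}
#2 dst[0x0c+2] := {0x47,0xaf}
#3 dst[0x06+8] := {0xd3,0x49,0xee,0xfe,0x22,0x84,0x14,0xa9}
#4 dst[0x09+7] := {0x70,0x47,0xaf,0x19,0xf3,0xba,0xd3}
query mem[0x07]=0x49, mem[0x0a]=0x47, mem[0x05]=0xba, mem[0x0d]=0xf3, mem[0x02]=0xaf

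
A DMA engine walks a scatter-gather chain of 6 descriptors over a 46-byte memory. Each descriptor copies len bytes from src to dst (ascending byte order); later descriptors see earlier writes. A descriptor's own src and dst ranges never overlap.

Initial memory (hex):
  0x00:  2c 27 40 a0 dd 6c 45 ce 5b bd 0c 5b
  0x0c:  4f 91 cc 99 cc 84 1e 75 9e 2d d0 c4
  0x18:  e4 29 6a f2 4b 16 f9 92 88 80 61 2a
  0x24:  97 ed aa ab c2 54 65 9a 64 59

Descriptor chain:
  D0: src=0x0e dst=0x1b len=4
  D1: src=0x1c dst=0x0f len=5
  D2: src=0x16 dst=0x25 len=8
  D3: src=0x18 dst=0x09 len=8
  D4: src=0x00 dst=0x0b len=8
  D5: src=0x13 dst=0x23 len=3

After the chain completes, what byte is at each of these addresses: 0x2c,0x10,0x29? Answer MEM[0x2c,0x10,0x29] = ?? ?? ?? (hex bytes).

MEM[0x2c,0x10,0x29] = cc 6c 6a

[0] 0x0e->0x1b len=4 : cc 99 cc 84
[1] 0x1c->0x0f len=5 : 99 cc 84 92 88
[2] 0x16->0x25 len=8 : d0 c4 e4 29 6a cc 99 cc
[3] 0x18->0x09 len=8 : e4 29 6a cc 99 cc 84 92
[4] 0x00->0x0b len=8 : 2c 27 40 a0 dd 6c 45 ce
[5] 0x13->0x23 len=3 : 88 9e 2d
query mem[0x2c]=0xcc, mem[0x10]=0x6c, mem[0x29]=0x6a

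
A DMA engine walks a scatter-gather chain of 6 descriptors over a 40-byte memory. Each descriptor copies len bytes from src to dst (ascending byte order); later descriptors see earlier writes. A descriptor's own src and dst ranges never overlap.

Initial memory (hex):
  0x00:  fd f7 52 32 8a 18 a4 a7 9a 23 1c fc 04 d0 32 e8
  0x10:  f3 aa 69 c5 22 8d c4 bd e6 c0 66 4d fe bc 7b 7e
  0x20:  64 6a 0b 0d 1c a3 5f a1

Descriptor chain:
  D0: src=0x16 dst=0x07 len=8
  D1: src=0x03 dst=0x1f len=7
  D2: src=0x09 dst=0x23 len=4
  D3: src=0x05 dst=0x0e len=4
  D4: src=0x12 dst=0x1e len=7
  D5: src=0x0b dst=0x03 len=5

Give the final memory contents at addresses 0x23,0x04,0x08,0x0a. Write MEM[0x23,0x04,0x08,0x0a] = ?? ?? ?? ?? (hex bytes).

MEM[0x23,0x04,0x08,0x0a] = bd 4d bd c0

#0 dst[0x07+8] := {0xc4,0xbd,0xe6,0xc0,0x66,0x4d,0xfe,0xbc}
#1 dst[0x1f+7] := {0x32,0x8a,0x18,0xa4,0xc4,0xbd,0xe6}
#2 dst[0x23+4] := {0xe6,0xc0,0x66,0x4d}
#3 dst[0x0e+4] := {0x18,0xa4,0xc4,0xbd}
#4 dst[0x1e+7] := {0x69,0xc5,0x22,0x8d,0xc4,0xbd,0xe6}
#5 dst[0x03+5] := {0x66,0x4d,0xfe,0x18,0xa4}
query mem[0x23]=0xbd, mem[0x04]=0x4d, mem[0x08]=0xbd, mem[0x0a]=0xc0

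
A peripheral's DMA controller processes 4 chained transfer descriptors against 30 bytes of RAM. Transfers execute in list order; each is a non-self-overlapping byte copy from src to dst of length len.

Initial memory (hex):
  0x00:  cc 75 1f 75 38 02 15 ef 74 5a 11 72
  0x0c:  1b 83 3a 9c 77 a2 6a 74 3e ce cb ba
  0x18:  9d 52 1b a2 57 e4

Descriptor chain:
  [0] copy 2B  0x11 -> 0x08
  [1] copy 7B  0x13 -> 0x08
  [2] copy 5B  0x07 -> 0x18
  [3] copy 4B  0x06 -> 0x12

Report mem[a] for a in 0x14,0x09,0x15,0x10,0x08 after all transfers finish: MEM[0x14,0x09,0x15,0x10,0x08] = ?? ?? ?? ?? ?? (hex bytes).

MEM[0x14,0x09,0x15,0x10,0x08] = 74 3e 3e 77 74

#0 dst[0x08+2] := {0xa2,0x6a}
#1 dst[0x08+7] := {0x74,0x3e,0xce,0xcb,0xba,0x9d,0x52}
#2 dst[0x18+5] := {0xef,0x74,0x3e,0xce,0xcb}
#3 dst[0x12+4] := {0x15,0xef,0x74,0x3e}
query mem[0x14]=0x74, mem[0x09]=0x3e, mem[0x15]=0x3e, mem[0x10]=0x77, mem[0x08]=0x74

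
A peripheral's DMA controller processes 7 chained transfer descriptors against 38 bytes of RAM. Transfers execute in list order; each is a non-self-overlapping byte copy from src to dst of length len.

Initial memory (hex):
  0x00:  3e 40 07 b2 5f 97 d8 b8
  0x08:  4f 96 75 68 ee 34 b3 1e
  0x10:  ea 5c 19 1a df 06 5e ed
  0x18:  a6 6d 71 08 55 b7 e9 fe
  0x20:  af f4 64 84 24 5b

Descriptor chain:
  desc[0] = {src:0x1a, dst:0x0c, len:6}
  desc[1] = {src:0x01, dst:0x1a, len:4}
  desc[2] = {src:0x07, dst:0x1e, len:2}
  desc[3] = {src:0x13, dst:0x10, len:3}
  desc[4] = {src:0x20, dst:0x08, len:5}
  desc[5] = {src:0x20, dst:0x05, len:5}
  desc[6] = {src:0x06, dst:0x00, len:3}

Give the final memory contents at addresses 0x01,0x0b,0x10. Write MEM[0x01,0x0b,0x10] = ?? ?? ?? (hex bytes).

  after D0: wrote 6B at 0x0c = 710855b7e9fe
  after D1: wrote 4B at 0x1a = 4007b25f
  after D2: wrote 2B at 0x1e = b84f
  after D3: wrote 3B at 0x10 = 1adf06
  after D4: wrote 5B at 0x08 = aff4648424
  after D5: wrote 5B at 0x05 = aff4648424
  after D6: wrote 3B at 0x00 = f46484
query mem[0x01]=0x64, mem[0x0b]=0x84, mem[0x10]=0x1a

MEM[0x01,0x0b,0x10] = 64 84 1a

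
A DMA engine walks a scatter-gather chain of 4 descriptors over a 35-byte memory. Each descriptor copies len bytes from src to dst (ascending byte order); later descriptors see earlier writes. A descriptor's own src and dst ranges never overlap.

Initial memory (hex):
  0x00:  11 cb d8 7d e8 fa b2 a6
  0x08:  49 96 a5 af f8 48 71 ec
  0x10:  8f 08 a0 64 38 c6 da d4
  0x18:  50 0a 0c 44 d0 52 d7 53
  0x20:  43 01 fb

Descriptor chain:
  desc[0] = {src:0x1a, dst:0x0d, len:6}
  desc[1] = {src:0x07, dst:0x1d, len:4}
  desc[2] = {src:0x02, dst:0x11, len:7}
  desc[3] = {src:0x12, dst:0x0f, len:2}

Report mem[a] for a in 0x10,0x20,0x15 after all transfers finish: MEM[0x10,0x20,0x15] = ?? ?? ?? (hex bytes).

MEM[0x10,0x20,0x15] = e8 a5 b2

[0] 0x1a->0x0d len=6 : 0c 44 d0 52 d7 53
[1] 0x07->0x1d len=4 : a6 49 96 a5
[2] 0x02->0x11 len=7 : d8 7d e8 fa b2 a6 49
[3] 0x12->0x0f len=2 : 7d e8
query mem[0x10]=0xe8, mem[0x20]=0xa5, mem[0x15]=0xb2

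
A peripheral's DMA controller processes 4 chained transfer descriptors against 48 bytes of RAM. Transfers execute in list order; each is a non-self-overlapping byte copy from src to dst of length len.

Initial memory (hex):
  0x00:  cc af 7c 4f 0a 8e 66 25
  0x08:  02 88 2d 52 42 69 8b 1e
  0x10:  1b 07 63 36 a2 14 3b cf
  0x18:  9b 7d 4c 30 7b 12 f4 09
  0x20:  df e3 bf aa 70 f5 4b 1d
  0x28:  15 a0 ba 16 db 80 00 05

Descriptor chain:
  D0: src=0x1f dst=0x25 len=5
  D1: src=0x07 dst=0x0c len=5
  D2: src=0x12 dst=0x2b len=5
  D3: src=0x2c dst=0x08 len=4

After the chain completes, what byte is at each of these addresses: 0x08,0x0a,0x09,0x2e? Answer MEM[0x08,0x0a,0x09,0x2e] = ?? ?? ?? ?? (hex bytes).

  after D0: wrote 5B at 0x25 = 09dfe3bfaa
  after D1: wrote 5B at 0x0c = 2502882d52
  after D2: wrote 5B at 0x2b = 6336a2143b
  after D3: wrote 4B at 0x08 = 36a2143b
query mem[0x08]=0x36, mem[0x0a]=0x14, mem[0x09]=0xa2, mem[0x2e]=0x14

MEM[0x08,0x0a,0x09,0x2e] = 36 14 a2 14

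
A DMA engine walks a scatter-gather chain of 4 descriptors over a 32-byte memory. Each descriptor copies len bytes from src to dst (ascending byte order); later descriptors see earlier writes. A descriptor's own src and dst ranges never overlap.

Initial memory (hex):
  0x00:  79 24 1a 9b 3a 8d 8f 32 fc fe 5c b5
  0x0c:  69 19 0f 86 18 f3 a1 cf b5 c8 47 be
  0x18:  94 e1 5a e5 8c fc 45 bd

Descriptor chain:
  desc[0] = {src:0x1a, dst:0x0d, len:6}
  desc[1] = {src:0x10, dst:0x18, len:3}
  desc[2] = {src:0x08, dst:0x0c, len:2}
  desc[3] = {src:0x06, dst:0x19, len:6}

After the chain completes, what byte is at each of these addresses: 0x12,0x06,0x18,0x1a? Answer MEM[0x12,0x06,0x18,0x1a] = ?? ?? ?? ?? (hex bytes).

#0 dst[0x0d+6] := {0x5a,0xe5,0x8c,0xfc,0x45,0xbd}
#1 dst[0x18+3] := {0xfc,0x45,0xbd}
#2 dst[0x0c+2] := {0xfc,0xfe}
#3 dst[0x19+6] := {0x8f,0x32,0xfc,0xfe,0x5c,0xb5}
query mem[0x12]=0xbd, mem[0x06]=0x8f, mem[0x18]=0xfc, mem[0x1a]=0x32

MEM[0x12,0x06,0x18,0x1a] = bd 8f fc 32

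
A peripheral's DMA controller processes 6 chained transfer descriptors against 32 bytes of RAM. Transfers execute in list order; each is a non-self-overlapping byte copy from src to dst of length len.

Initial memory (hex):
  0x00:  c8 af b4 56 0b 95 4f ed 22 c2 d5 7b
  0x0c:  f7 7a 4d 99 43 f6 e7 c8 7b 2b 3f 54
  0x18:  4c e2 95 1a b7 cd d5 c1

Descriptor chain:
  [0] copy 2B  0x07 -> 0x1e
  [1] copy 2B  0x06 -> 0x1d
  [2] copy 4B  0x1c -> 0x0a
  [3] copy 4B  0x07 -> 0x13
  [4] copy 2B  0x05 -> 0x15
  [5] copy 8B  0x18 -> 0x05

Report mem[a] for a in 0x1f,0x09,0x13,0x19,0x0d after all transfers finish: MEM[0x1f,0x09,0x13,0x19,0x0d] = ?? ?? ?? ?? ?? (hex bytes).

MEM[0x1f,0x09,0x13,0x19,0x0d] = 22 b7 ed e2 22

D0: mem[0x1e..0x1f] <- [ed 22]
D1: mem[0x1d..0x1e] <- [4f ed]
D2: mem[0x0a..0x0d] <- [b7 4f ed 22]
D3: mem[0x13..0x16] <- [ed 22 c2 b7]
D4: mem[0x15..0x16] <- [95 4f]
D5: mem[0x05..0x0c] <- [4c e2 95 1a b7 4f ed 22]
query mem[0x1f]=0x22, mem[0x09]=0xb7, mem[0x13]=0xed, mem[0x19]=0xe2, mem[0x0d]=0x22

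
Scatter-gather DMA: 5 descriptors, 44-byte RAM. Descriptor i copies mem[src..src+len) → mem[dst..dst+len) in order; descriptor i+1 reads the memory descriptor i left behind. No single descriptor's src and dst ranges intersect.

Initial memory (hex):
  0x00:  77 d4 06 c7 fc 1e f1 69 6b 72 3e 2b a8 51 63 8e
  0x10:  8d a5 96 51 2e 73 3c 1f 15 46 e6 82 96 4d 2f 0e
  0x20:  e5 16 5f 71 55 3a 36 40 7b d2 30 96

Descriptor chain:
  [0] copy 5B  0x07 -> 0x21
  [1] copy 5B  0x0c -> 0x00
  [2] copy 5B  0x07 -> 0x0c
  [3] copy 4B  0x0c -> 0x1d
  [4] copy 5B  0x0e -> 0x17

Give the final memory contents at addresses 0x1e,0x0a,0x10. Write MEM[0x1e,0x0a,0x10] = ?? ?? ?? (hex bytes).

  after D0: wrote 5B at 0x21 = 696b723e2b
  after D1: wrote 5B at 0x00 = a851638e8d
  after D2: wrote 5B at 0x0c = 696b723e2b
  after D3: wrote 4B at 0x1d = 696b723e
  after D4: wrote 5B at 0x17 = 723e2ba596
query mem[0x1e]=0x6b, mem[0x0a]=0x3e, mem[0x10]=0x2b

MEM[0x1e,0x0a,0x10] = 6b 3e 2b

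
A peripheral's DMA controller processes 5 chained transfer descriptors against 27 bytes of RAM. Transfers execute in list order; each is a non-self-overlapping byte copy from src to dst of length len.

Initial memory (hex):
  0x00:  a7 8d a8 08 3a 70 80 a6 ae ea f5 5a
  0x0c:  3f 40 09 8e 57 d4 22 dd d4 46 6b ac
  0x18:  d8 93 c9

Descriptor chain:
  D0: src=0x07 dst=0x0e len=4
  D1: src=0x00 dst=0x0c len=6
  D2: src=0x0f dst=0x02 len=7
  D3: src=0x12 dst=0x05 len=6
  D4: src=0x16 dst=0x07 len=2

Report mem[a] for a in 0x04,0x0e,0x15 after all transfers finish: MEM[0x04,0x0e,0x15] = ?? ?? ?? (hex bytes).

MEM[0x04,0x0e,0x15] = 70 a8 46

D0: mem[0x0e..0x11] <- [a6 ae ea f5]
D1: mem[0x0c..0x11] <- [a7 8d a8 08 3a 70]
D2: mem[0x02..0x08] <- [08 3a 70 22 dd d4 46]
D3: mem[0x05..0x0a] <- [22 dd d4 46 6b ac]
D4: mem[0x07..0x08] <- [6b ac]
query mem[0x04]=0x70, mem[0x0e]=0xa8, mem[0x15]=0x46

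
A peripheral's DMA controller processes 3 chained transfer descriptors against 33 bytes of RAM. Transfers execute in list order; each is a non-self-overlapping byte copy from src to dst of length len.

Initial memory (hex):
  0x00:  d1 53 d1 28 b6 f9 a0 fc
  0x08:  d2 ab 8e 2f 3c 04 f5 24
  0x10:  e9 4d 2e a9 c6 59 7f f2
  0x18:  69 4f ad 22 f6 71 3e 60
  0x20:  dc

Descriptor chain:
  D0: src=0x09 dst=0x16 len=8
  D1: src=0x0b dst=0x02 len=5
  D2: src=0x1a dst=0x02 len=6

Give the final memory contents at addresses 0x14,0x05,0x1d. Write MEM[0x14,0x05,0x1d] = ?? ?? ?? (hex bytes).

MEM[0x14,0x05,0x1d] = c6 e9 e9

#0 dst[0x16+8] := {0xab,0x8e,0x2f,0x3c,0x04,0xf5,0x24,0xe9}
#1 dst[0x02+5] := {0x2f,0x3c,0x04,0xf5,0x24}
#2 dst[0x02+6] := {0x04,0xf5,0x24,0xe9,0x3e,0x60}
query mem[0x14]=0xc6, mem[0x05]=0xe9, mem[0x1d]=0xe9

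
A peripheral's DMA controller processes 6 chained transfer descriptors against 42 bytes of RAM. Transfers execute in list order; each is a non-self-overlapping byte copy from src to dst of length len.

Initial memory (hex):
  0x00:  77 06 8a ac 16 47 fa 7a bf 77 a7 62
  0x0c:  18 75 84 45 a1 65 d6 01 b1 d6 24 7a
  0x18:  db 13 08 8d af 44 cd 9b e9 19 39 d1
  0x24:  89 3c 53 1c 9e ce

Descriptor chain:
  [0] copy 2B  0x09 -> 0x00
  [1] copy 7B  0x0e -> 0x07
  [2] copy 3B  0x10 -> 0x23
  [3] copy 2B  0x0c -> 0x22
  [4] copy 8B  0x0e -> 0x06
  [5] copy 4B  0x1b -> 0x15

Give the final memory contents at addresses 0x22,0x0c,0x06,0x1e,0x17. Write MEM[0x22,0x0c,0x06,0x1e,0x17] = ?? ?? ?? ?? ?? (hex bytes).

MEM[0x22,0x0c,0x06,0x1e,0x17] = 01 b1 84 cd 44

  after D0: wrote 2B at 0x00 = 77a7
  after D1: wrote 7B at 0x07 = 8445a165d601b1
  after D2: wrote 3B at 0x23 = a165d6
  after D3: wrote 2B at 0x22 = 01b1
  after D4: wrote 8B at 0x06 = 8445a165d601b1d6
  after D5: wrote 4B at 0x15 = 8daf44cd
query mem[0x22]=0x01, mem[0x0c]=0xb1, mem[0x06]=0x84, mem[0x1e]=0xcd, mem[0x17]=0x44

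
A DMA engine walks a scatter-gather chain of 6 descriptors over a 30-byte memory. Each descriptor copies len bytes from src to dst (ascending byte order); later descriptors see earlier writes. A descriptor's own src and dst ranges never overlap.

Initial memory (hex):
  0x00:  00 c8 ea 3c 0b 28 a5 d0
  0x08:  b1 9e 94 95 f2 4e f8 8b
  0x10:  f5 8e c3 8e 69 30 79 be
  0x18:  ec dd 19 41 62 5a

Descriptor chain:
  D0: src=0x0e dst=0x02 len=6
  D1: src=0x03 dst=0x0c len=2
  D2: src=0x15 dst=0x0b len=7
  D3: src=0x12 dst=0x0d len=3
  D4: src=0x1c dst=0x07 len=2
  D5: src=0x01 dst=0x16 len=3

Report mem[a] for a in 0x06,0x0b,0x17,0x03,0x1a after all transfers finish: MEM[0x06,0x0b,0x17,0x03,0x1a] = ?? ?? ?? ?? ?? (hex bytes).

MEM[0x06,0x0b,0x17,0x03,0x1a] = c3 30 f8 8b 19

#0 dst[0x02+6] := {0xf8,0x8b,0xf5,0x8e,0xc3,0x8e}
#1 dst[0x0c+2] := {0x8b,0xf5}
#2 dst[0x0b+7] := {0x30,0x79,0xbe,0xec,0xdd,0x19,0x41}
#3 dst[0x0d+3] := {0xc3,0x8e,0x69}
#4 dst[0x07+2] := {0x62,0x5a}
#5 dst[0x16+3] := {0xc8,0xf8,0x8b}
query mem[0x06]=0xc3, mem[0x0b]=0x30, mem[0x17]=0xf8, mem[0x03]=0x8b, mem[0x1a]=0x19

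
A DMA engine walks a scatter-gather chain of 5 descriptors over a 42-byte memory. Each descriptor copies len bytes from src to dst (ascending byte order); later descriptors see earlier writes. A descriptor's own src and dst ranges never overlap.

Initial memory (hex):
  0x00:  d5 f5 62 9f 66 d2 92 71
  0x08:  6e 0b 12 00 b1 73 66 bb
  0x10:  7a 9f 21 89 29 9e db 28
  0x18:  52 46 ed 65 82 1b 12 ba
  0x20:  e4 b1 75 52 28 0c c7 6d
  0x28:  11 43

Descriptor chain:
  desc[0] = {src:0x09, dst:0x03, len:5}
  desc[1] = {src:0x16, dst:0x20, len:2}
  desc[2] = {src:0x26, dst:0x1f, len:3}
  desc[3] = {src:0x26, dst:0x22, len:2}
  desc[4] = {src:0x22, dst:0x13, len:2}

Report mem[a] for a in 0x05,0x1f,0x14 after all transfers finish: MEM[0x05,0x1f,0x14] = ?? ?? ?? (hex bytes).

MEM[0x05,0x1f,0x14] = 00 c7 6d

#0 dst[0x03+5] := {0x0b,0x12,0x00,0xb1,0x73}
#1 dst[0x20+2] := {0xdb,0x28}
#2 dst[0x1f+3] := {0xc7,0x6d,0x11}
#3 dst[0x22+2] := {0xc7,0x6d}
#4 dst[0x13+2] := {0xc7,0x6d}
query mem[0x05]=0x00, mem[0x1f]=0xc7, mem[0x14]=0x6d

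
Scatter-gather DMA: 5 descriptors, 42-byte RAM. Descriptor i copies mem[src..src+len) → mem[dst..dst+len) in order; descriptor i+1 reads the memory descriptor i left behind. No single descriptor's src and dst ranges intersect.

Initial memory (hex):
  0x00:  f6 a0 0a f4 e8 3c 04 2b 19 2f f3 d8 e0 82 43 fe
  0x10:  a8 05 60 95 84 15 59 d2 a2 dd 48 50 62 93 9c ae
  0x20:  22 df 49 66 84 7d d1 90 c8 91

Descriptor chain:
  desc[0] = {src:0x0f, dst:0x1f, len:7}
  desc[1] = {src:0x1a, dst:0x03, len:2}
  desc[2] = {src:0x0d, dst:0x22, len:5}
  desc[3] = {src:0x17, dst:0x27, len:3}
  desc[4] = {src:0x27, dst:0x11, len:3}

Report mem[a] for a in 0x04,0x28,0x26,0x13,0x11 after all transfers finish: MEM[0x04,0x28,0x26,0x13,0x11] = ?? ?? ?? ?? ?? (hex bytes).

[0] 0x0f->0x1f len=7 : fe a8 05 60 95 84 15
[1] 0x1a->0x03 len=2 : 48 50
[2] 0x0d->0x22 len=5 : 82 43 fe a8 05
[3] 0x17->0x27 len=3 : d2 a2 dd
[4] 0x27->0x11 len=3 : d2 a2 dd
query mem[0x04]=0x50, mem[0x28]=0xa2, mem[0x26]=0x05, mem[0x13]=0xdd, mem[0x11]=0xd2

MEM[0x04,0x28,0x26,0x13,0x11] = 50 a2 05 dd d2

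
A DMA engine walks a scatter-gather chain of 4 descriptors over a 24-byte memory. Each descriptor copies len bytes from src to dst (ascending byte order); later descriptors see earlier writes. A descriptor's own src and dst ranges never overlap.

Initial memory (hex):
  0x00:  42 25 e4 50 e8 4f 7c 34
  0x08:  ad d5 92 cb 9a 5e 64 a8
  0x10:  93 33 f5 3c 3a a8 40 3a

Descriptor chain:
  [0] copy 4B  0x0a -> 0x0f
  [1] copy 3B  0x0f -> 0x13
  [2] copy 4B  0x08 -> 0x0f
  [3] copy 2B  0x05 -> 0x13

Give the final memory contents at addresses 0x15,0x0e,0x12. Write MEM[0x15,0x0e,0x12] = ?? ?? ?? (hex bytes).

MEM[0x15,0x0e,0x12] = 9a 64 cb

[0] 0x0a->0x0f len=4 : 92 cb 9a 5e
[1] 0x0f->0x13 len=3 : 92 cb 9a
[2] 0x08->0x0f len=4 : ad d5 92 cb
[3] 0x05->0x13 len=2 : 4f 7c
query mem[0x15]=0x9a, mem[0x0e]=0x64, mem[0x12]=0xcb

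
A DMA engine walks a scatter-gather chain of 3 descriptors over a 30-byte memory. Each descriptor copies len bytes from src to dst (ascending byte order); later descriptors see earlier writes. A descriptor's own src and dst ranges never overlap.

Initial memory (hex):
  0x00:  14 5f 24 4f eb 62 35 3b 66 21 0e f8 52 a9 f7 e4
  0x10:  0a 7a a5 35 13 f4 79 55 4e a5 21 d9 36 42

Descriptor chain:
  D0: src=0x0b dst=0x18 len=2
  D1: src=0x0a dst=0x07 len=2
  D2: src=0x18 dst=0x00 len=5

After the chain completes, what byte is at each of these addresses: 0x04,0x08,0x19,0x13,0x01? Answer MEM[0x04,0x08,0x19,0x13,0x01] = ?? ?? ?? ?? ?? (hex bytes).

MEM[0x04,0x08,0x19,0x13,0x01] = 36 f8 52 35 52

D0: mem[0x18..0x19] <- [f8 52]
D1: mem[0x07..0x08] <- [0e f8]
D2: mem[0x00..0x04] <- [f8 52 21 d9 36]
query mem[0x04]=0x36, mem[0x08]=0xf8, mem[0x19]=0x52, mem[0x13]=0x35, mem[0x01]=0x52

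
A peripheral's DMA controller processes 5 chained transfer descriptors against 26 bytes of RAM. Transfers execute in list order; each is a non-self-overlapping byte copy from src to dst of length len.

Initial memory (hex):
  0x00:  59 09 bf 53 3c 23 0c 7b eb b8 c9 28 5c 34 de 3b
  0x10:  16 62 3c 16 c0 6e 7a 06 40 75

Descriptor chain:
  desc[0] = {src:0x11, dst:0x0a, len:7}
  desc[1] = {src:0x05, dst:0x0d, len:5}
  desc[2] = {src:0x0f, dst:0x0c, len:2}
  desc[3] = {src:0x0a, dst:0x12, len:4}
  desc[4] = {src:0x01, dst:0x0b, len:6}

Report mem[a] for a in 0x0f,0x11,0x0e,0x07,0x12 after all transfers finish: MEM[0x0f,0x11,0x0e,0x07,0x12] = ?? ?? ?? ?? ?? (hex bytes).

MEM[0x0f,0x11,0x0e,0x07,0x12] = 23 b8 3c 7b 62

[0] 0x11->0x0a len=7 : 62 3c 16 c0 6e 7a 06
[1] 0x05->0x0d len=5 : 23 0c 7b eb b8
[2] 0x0f->0x0c len=2 : 7b eb
[3] 0x0a->0x12 len=4 : 62 3c 7b eb
[4] 0x01->0x0b len=6 : 09 bf 53 3c 23 0c
query mem[0x0f]=0x23, mem[0x11]=0xb8, mem[0x0e]=0x3c, mem[0x07]=0x7b, mem[0x12]=0x62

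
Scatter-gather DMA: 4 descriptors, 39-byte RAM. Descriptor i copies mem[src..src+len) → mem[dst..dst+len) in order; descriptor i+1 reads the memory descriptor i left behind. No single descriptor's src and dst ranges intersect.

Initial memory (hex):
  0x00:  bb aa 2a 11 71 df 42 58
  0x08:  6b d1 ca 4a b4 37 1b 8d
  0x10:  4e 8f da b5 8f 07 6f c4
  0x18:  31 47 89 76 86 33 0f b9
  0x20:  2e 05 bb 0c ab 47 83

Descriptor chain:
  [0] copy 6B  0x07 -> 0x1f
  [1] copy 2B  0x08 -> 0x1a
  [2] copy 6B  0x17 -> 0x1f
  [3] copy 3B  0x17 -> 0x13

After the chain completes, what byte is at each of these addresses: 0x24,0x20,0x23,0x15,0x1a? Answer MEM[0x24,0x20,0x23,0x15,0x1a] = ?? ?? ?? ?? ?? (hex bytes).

MEM[0x24,0x20,0x23,0x15,0x1a] = 86 31 d1 47 6b

D0: mem[0x1f..0x24] <- [58 6b d1 ca 4a b4]
D1: mem[0x1a..0x1b] <- [6b d1]
D2: mem[0x1f..0x24] <- [c4 31 47 6b d1 86]
D3: mem[0x13..0x15] <- [c4 31 47]
query mem[0x24]=0x86, mem[0x20]=0x31, mem[0x23]=0xd1, mem[0x15]=0x47, mem[0x1a]=0x6b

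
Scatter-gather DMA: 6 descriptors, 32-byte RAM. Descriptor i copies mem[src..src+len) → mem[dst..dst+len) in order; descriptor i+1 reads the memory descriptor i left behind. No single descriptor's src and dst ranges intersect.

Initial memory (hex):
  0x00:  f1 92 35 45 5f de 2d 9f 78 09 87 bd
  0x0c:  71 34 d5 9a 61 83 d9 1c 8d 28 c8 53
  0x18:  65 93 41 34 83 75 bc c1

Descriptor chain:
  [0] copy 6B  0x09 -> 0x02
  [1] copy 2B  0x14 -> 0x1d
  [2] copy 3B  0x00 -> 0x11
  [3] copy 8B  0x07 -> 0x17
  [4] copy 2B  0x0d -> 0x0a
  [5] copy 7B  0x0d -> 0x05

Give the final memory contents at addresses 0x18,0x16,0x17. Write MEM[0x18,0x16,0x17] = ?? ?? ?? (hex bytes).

D0: mem[0x02..0x07] <- [09 87 bd 71 34 d5]
D1: mem[0x1d..0x1e] <- [8d 28]
D2: mem[0x11..0x13] <- [f1 92 09]
D3: mem[0x17..0x1e] <- [d5 78 09 87 bd 71 34 d5]
D4: mem[0x0a..0x0b] <- [34 d5]
D5: mem[0x05..0x0b] <- [34 d5 9a 61 f1 92 09]
query mem[0x18]=0x78, mem[0x16]=0xc8, mem[0x17]=0xd5

MEM[0x18,0x16,0x17] = 78 c8 d5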